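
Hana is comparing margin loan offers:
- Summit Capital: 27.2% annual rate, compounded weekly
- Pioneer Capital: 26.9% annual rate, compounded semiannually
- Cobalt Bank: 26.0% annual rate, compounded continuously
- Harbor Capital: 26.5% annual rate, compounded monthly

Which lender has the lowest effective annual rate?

Summit Capital: (1 + 0.272/52)^52 − 1 = 31.166%
Pioneer Capital: (1 + 0.269/2)^2 − 1 = 28.709%
Cobalt Bank: e^0.260 − 1 = 29.693%
Harbor Capital: (1 + 0.265/12)^12 − 1 = 29.968%
The lowest effective annual rate is Pioneer Capital at 28.709%.

Pioneer Capital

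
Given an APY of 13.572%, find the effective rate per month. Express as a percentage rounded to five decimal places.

The per-month rate i satisfies (1 + i)^12 = 1 + 0.13572.
i = 1.13572^(1/12) − 1 = 0.0106620 = 1.06620%.

1.06620%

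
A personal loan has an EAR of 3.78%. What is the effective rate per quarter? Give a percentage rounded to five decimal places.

The per-quarter rate i satisfies (1 + i)^4 = 1 + 0.0378.
i = 1.0378^(1/4) − 1 = 0.0093189 = 0.93189%.

0.93189%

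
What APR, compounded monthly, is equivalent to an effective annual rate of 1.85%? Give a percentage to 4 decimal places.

1.8345%

(1 + r/12)^12 − 1 = 0.0185, so 1 + r/12 = 1.0185^(1/12).
r/12 = 0.001529, so r = 0.018345 = 1.8345%.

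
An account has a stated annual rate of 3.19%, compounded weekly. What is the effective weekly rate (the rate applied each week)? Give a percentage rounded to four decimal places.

With a nominal annual rate compounded weekly, the periodic rate is the nominal rate divided by 52.
i = 0.0319 / 52 = 0.0006135 = 0.0613%.

0.0613%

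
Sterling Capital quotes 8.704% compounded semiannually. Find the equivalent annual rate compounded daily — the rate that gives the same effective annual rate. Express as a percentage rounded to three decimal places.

8.521%

EAR = (1 + 0.08704/2)^2 − 1 = 0.088934.
Solve (1 + r/365)^365 = 1.088934: r/365 = 1.088934^(1/365) − 1 = 0.000233, so r = 0.085209 = 8.521%.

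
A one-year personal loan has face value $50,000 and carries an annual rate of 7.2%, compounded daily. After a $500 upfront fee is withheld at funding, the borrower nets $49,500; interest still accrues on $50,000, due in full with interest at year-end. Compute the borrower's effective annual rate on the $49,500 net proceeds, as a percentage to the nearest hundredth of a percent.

Amount owed after one year: 50,000 × (1 + 0.072/365)^365 = 50,000 × 1.074648 = $53,732.39.
Effective rate on net proceeds: 53,732.39 / 49,500 − 1 = 0.085503 = 8.55%.

8.55%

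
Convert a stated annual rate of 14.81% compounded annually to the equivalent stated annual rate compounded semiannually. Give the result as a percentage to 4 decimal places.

14.2989%

Compounded annually, EAR = nominal = 0.148100.
Solve (1 + r/2)^2 = 1.148100: r/2 = 1.148100^(1/2) − 1 = 0.071494, so r = 0.142989 = 14.2989%.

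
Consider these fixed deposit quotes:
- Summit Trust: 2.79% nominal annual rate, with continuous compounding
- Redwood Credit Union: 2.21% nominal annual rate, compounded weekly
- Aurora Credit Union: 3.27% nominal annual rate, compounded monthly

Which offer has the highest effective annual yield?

Aurora Credit Union

Summit Trust: e^0.0279 − 1 = 2.829%
Redwood Credit Union: (1 + 0.0221/52)^52 − 1 = 2.234%
Aurora Credit Union: (1 + 0.0327/12)^12 − 1 = 3.319%
The highest effective annual rate is Aurora Credit Union at 3.319%.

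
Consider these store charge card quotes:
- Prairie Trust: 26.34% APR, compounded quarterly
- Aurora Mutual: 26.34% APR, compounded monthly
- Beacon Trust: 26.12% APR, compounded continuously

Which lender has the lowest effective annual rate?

Prairie Trust: (1 + 0.2634/4)^4 − 1 = 29.058%
Aurora Mutual: (1 + 0.2634/12)^12 − 1 = 29.764%
Beacon Trust: e^0.2612 − 1 = 29.849%
The lowest effective annual rate is Prairie Trust at 29.058%.

Prairie Trust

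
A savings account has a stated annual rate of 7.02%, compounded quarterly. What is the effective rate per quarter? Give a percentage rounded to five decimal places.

1.75500%

With a nominal annual rate compounded quarterly, the periodic rate is the nominal rate divided by 4.
i = 0.0702 / 4 = 0.0175500 = 1.75500%.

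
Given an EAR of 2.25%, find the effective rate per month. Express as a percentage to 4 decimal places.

0.1856%

The per-month rate i satisfies (1 + i)^12 = 1 + 0.0225.
i = 1.0225^(1/12) − 1 = 0.0018559 = 0.1856%.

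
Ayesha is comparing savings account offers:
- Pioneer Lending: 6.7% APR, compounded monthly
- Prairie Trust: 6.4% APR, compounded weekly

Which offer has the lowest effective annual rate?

Prairie Trust

Pioneer Lending: (1 + 0.067/12)^12 − 1 = 6.910%
Prairie Trust: (1 + 0.064/52)^52 − 1 = 6.605%
The lowest effective annual rate is Prairie Trust at 6.605%.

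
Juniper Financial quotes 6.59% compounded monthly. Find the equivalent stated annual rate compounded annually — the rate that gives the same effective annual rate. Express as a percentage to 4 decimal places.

6.7927%

EAR = (1 + 0.0659/12)^12 − 1 = 0.067927.
Compounded annually, the equivalent nominal rate is the EAR itself: 6.7927%.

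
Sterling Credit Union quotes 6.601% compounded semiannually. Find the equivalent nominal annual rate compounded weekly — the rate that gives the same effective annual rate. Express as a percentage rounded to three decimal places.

6.498%

EAR = (1 + 0.06601/2)^2 − 1 = 0.067099.
Solve (1 + r/52)^52 = 1.067099: r/52 = 1.067099^(1/52) − 1 = 0.001250, so r = 0.064985 = 6.498%.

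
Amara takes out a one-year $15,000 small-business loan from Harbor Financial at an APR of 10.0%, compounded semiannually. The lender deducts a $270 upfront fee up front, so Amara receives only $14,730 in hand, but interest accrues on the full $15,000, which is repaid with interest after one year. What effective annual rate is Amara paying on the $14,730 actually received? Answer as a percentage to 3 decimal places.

12.271%

Amount owed after one year: 15,000 × (1 + 0.100/2)^2 = 15,000 × 1.102500 = $16,537.50.
Effective rate on net proceeds: 16,537.50 / 14,730 − 1 = 0.122709 = 12.271%.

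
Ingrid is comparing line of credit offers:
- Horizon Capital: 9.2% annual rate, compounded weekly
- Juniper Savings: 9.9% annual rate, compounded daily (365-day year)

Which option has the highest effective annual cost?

Juniper Savings

Horizon Capital: (1 + 0.092/52)^52 − 1 = 9.628%
Juniper Savings: (1 + 0.099/365)^365 − 1 = 10.405%
The highest effective annual rate is Juniper Savings at 10.405%.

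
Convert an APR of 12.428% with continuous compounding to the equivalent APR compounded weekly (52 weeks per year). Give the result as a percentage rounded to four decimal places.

EAR under continuous compounding: e^0.12428 − 1 = 0.132333.
Solve (1 + r/52)^52 = 1.132333: r/52 = 1.132333^(1/52) − 1 = 0.002393, so r = 0.124429 = 12.4429%.

12.4429%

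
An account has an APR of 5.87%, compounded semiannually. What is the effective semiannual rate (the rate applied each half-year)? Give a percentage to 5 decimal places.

2.93500%

With a nominal annual rate compounded semiannually, the periodic rate is the nominal rate divided by 2.
i = 0.0587 / 2 = 0.0293500 = 2.93500%.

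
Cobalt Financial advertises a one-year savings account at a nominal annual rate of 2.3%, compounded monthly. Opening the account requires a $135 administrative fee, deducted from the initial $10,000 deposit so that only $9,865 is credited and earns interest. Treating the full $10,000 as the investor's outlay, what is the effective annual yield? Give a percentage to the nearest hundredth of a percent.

0.94%

Value after one year: 9,865 × (1 + 0.023/12)^12 = 9,865 × 1.023244 = $10,094.30.
Effective yield on the $10,000 outlay: 10,094.30 / 10,000 − 1 = 0.009430 = 0.94%.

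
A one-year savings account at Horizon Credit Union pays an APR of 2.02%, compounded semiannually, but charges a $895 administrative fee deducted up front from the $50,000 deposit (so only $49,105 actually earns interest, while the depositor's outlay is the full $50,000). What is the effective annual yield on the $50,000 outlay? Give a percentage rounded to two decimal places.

Value after one year: 49,105 × (1 + 0.0202/2)^2 = 49,105 × 1.020302 = $50,101.93.
Effective yield on the $50,000 outlay: 50,101.93 / 50,000 − 1 = 0.002039 = 0.20%.

0.20%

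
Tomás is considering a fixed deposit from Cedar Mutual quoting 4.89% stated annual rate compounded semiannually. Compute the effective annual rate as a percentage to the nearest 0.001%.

EAR = (1 + 0.0489/2)^2 − 1.
= 1.049498 − 1 = 4.950%.

4.950%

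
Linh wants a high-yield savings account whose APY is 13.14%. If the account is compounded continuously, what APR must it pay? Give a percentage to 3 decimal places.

Continuous: nominal r satisfies e^r − 1 = 0.1314.
r = ln(1 + 0.1314) = ln(1.1314) = 0.123456 = 12.346%.

12.346%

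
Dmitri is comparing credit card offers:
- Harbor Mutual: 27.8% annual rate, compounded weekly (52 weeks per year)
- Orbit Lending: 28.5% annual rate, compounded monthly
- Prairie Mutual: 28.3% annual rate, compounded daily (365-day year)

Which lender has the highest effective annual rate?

Prairie Mutual

Harbor Mutual: (1 + 0.278/52)^52 − 1 = 31.951%
Orbit Lending: (1 + 0.285/12)^12 − 1 = 32.534%
Prairie Mutual: (1 + 0.283/365)^365 − 1 = 32.696%
The highest effective annual rate is Prairie Mutual at 32.696%.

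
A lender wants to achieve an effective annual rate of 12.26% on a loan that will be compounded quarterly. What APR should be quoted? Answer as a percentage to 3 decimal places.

11.734%

(1 + r/4)^4 − 1 = 0.1226, so 1 + r/4 = 1.1226^(1/4).
r/4 = 0.029334, so r = 0.117335 = 11.734%.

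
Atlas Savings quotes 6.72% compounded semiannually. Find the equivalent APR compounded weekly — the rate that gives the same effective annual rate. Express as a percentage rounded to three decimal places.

6.614%

EAR = (1 + 0.0672/2)^2 − 1 = 0.068329.
Solve (1 + r/52)^52 = 1.068329: r/52 = 1.068329^(1/52) − 1 = 0.001272, so r = 0.066138 = 6.614%.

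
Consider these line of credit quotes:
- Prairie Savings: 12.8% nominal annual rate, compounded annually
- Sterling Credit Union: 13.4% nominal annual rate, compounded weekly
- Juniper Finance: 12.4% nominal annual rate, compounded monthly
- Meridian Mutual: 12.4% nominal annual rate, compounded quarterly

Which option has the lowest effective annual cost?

Prairie Savings: compounded annually, EAR = 12.800%
Sterling Credit Union: (1 + 0.134/52)^52 − 1 = 14.320%
Juniper Finance: (1 + 0.124/12)^12 − 1 = 13.130%
Meridian Mutual: (1 + 0.124/4)^4 − 1 = 12.989%
The lowest effective annual rate is Prairie Savings at 12.800%.

Prairie Savings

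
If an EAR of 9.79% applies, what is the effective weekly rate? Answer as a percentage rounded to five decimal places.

The per-week rate i satisfies (1 + i)^52 = 1 + 0.0979.
i = 1.0979^(1/52) − 1 = 0.0017978 = 0.17978%.

0.17978%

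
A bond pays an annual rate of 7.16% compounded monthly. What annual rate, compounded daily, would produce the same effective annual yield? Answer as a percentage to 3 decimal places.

7.139%

EAR = (1 + 0.0716/12)^12 − 1 = 0.073997.
Solve (1 + r/365)^365 = 1.073997: r/365 = 1.073997^(1/365) − 1 = 0.000196, so r = 0.071394 = 7.139%.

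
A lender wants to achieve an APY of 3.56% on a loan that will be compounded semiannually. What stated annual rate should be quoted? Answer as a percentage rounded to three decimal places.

3.529%

(1 + r/2)^2 − 1 = 0.0356, so 1 + r/2 = 1.0356^(1/2).
r/2 = 0.017644, so r = 0.035289 = 3.529%.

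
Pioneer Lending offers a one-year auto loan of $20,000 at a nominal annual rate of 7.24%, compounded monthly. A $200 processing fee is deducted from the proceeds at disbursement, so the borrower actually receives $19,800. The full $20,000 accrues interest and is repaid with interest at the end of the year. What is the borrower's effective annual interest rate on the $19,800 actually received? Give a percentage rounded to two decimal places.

Amount owed after one year: 20,000 × (1 + 0.0724/12)^12 = 20,000 × 1.074851 = $21,497.03.
Effective rate on net proceeds: 21,497.03 / 19,800 − 1 = 0.085709 = 8.57%.

8.57%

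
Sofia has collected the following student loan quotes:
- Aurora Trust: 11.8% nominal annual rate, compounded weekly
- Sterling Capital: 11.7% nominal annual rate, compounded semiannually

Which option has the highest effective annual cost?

Aurora Trust: (1 + 0.118/52)^52 − 1 = 12.509%
Sterling Capital: (1 + 0.117/2)^2 − 1 = 12.042%
The highest effective annual rate is Aurora Trust at 12.509%.

Aurora Trust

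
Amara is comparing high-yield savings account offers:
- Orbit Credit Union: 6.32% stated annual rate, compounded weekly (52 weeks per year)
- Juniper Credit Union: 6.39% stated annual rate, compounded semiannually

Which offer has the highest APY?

Orbit Credit Union: (1 + 0.0632/52)^52 − 1 = 6.520%
Juniper Credit Union: (1 + 0.0639/2)^2 − 1 = 6.492%
The highest effective annual rate is Orbit Credit Union at 6.520%.

Orbit Credit Union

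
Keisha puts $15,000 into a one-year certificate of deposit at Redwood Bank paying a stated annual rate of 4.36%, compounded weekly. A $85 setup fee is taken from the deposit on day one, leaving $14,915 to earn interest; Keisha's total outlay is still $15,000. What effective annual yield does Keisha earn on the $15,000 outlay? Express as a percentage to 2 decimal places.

Value after one year: 14,915 × (1 + 0.0436/52)^52 = 14,915 × 1.044545 = $15,579.39.
Effective yield on the $15,000 outlay: 15,579.39 / 15,000 − 1 = 0.038626 = 3.86%.

3.86%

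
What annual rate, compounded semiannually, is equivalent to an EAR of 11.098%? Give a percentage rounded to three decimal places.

10.806%

(1 + r/2)^2 − 1 = 0.11098, so 1 + r/2 = 1.11098^(1/2).
r/2 = 0.054030, so r = 0.108061 = 10.806%.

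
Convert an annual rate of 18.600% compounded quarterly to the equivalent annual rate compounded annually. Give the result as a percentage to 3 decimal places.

19.938%

EAR = (1 + 0.18600/4)^4 − 1 = 0.199380.
Compounded annually, the equivalent nominal rate is the EAR itself: 19.938%.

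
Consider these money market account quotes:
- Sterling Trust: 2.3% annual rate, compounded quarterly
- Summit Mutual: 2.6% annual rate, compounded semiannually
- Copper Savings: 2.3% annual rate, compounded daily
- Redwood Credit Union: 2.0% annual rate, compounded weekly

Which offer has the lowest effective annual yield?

Sterling Trust: (1 + 0.023/4)^4 − 1 = 2.320%
Summit Mutual: (1 + 0.026/2)^2 − 1 = 2.617%
Copper Savings: (1 + 0.023/365)^365 − 1 = 2.327%
Redwood Credit Union: (1 + 0.020/52)^52 − 1 = 2.020%
The lowest effective annual rate is Redwood Credit Union at 2.020%.

Redwood Credit Union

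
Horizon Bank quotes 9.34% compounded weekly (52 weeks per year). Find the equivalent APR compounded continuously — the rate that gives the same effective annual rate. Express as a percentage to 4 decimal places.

EAR = (1 + 0.0934/52)^52 − 1 = 0.097809.
Equivalent continuous rate: r = ln(1 + 0.097809) = 0.093316 = 9.3316%.

9.3316%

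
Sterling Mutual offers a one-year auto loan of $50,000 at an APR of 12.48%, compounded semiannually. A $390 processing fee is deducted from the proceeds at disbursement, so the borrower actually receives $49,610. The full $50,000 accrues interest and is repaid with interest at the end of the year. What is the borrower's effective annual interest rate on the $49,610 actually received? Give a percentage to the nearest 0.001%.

Amount owed after one year: 50,000 × (1 + 0.1248/2)^2 = 50,000 × 1.128694 = $56,434.69.
Effective rate on net proceeds: 56,434.69 / 49,610 − 1 = 0.137567 = 13.757%.

13.757%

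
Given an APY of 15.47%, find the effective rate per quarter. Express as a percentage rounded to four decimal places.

The per-quarter rate i satisfies (1 + i)^4 = 1 + 0.1547.
i = 1.1547^(1/4) − 1 = 0.0366145 = 3.6615%.

3.6615%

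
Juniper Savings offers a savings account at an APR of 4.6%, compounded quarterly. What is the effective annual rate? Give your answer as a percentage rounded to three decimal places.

4.680%

EAR = (1 + 0.046/4)^4 − 1.
= (1 + 0.011500)^4 − 1 = 1.046800 − 1 = 4.680%.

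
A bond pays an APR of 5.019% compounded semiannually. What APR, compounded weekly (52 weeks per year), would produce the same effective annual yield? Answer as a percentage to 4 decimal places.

EAR = (1 + 0.05019/2)^2 − 1 = 0.050820.
Solve (1 + r/52)^52 = 1.050820: r/52 = 1.050820^(1/52) − 1 = 0.000954, so r = 0.049594 = 4.9594%.

4.9594%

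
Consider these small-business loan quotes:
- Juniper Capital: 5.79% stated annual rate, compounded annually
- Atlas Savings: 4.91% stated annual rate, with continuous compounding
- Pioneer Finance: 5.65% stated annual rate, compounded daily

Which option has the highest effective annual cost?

Juniper Capital: compounded annually, EAR = 5.790%
Atlas Savings: e^0.0491 − 1 = 5.033%
Pioneer Finance: (1 + 0.0565/365)^365 − 1 = 5.812%
The highest effective annual rate is Pioneer Finance at 5.812%.

Pioneer Finance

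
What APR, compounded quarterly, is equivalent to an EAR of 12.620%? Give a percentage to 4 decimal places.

12.0632%

(1 + r/4)^4 − 1 = 0.12620, so 1 + r/4 = 1.12620^(1/4).
r/4 = 0.030158, so r = 0.120632 = 12.0632%.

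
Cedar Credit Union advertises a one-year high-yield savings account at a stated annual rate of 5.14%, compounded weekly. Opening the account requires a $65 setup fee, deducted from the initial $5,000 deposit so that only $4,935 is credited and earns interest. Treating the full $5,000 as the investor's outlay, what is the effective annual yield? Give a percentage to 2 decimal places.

3.90%

Value after one year: 4,935 × (1 + 0.0514/52)^52 = 4,935 × 1.052717 = $5,195.16.
Effective yield on the $5,000 outlay: 5,195.16 / 5,000 − 1 = 0.039032 = 3.90%.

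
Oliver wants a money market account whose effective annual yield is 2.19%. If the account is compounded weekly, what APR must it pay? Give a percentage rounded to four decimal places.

(1 + r/52)^52 − 1 = 0.0219, so 1 + r/52 = 1.0219^(1/52).
r/52 = 0.000417, so r = 0.021668 = 2.1668%.

2.1668%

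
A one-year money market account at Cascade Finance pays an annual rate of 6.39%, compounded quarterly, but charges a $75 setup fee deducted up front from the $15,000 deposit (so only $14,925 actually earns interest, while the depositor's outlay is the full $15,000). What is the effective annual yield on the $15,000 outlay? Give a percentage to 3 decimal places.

Value after one year: 14,925 × (1 + 0.0639/4)^4 = 14,925 × 1.065448 = $15,901.81.
Effective yield on the $15,000 outlay: 15,901.81 / 15,000 − 1 = 0.060120 = 6.012%.

6.012%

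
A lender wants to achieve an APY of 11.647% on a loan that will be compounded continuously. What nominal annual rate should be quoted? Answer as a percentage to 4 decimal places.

11.0172%

Continuous: nominal r satisfies e^r − 1 = 0.11647.
r = ln(1 + 0.11647) = ln(1.11647) = 0.110172 = 11.0172%.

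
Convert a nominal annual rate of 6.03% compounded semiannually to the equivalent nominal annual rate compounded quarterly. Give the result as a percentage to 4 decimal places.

EAR = (1 + 0.0603/2)^2 − 1 = 0.061209.
Solve (1 + r/4)^4 = 1.061209: r/4 = 1.061209^(1/4) − 1 = 0.014963, so r = 0.059852 = 5.9852%.

5.9852%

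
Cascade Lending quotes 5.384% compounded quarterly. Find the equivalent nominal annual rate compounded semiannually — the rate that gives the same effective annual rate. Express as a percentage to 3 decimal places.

EAR = (1 + 0.05384/4)^4 − 1 = 0.054937.
Solve (1 + r/2)^2 = 1.054937: r/2 = 1.054937^(1/2) − 1 = 0.027101, so r = 0.054202 = 5.420%.

5.420%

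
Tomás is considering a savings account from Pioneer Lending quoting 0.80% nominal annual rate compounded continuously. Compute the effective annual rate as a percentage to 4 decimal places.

With continuous compounding, EAR = e^0.0080 − 1.
e^0.0080 = 1.008032, so EAR = 0.008032 = 0.8032%.

0.8032%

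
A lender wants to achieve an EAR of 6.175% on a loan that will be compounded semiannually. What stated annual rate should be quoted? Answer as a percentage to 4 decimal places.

6.0825%

(1 + r/2)^2 − 1 = 0.06175, so 1 + r/2 = 1.06175^(1/2).
r/2 = 0.030413, so r = 0.060825 = 6.0825%.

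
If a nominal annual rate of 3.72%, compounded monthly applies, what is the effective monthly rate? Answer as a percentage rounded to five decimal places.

0.31000%

With a nominal annual rate compounded monthly, the periodic rate is the nominal rate divided by 12.
i = 0.0372 / 12 = 0.0031000 = 0.31000%.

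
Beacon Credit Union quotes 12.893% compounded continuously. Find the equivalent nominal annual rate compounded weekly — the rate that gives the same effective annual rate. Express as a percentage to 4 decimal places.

EAR under continuous compounding: e^0.12893 − 1 = 0.137610.
Solve (1 + r/52)^52 = 1.137610: r/52 = 1.137610^(1/52) − 1 = 0.002482, so r = 0.129090 = 12.9090%.

12.9090%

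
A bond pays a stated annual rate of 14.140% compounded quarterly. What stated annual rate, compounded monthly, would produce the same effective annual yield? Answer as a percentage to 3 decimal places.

13.977%

EAR = (1 + 0.14140/4)^4 − 1 = 0.149076.
Solve (1 + r/12)^12 = 1.149076: r/12 = 1.149076^(1/12) − 1 = 0.011647, so r = 0.139766 = 13.977%.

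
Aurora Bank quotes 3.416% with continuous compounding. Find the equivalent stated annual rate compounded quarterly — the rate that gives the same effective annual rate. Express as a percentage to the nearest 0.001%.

3.431%

EAR under continuous compounding: e^0.03416 − 1 = 0.034750.
Solve (1 + r/4)^4 = 1.034750: r/4 = 1.034750^(1/4) − 1 = 0.008577, so r = 0.034306 = 3.431%.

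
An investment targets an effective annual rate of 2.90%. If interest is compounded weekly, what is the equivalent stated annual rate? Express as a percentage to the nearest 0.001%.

(1 + r/52)^52 − 1 = 0.0290, so 1 + r/52 = 1.0290^(1/52).
r/52 = 0.000550, so r = 0.028595 = 2.860%.

2.860%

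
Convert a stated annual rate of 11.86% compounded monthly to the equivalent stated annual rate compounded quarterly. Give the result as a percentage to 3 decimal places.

11.978%

EAR = (1 + 0.1186/12)^12 − 1 = 0.125264.
Solve (1 + r/4)^4 = 1.125264: r/4 = 1.125264^(1/4) − 1 = 0.029944, so r = 0.119776 = 11.978%.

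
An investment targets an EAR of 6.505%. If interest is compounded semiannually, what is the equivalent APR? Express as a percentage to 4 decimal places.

6.4025%

(1 + r/2)^2 − 1 = 0.06505, so 1 + r/2 = 1.06505^(1/2).
r/2 = 0.032013, so r = 0.064025 = 6.4025%.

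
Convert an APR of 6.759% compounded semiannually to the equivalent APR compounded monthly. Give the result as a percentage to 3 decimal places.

6.666%

EAR = (1 + 0.06759/2)^2 − 1 = 0.068732.
Solve (1 + r/12)^12 = 1.068732: r/12 = 1.068732^(1/12) − 1 = 0.005555, so r = 0.066657 = 6.666%.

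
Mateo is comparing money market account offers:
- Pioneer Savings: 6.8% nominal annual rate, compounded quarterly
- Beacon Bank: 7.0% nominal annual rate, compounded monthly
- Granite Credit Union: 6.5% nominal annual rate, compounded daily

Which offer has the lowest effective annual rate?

Pioneer Savings: (1 + 0.068/4)^4 − 1 = 6.975%
Beacon Bank: (1 + 0.070/12)^12 − 1 = 7.229%
Granite Credit Union: (1 + 0.065/365)^365 − 1 = 6.715%
The lowest effective annual rate is Granite Credit Union at 6.715%.

Granite Credit Union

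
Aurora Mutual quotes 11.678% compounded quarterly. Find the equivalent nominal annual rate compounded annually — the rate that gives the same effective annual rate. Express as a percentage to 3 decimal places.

EAR = (1 + 0.11678/4)^4 − 1 = 0.121994.
Compounded annually, the equivalent nominal rate is the EAR itself: 12.199%.

12.199%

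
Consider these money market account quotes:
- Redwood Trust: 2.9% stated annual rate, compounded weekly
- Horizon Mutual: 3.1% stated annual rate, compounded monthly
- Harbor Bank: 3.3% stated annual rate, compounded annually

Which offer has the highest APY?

Redwood Trust: (1 + 0.029/52)^52 − 1 = 2.942%
Horizon Mutual: (1 + 0.031/12)^12 − 1 = 3.144%
Harbor Bank: compounded annually, EAR = 3.300%
The highest effective annual rate is Harbor Bank at 3.300%.

Harbor Bank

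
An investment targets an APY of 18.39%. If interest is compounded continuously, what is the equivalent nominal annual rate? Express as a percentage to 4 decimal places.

16.8814%

Continuous: nominal r satisfies e^r − 1 = 0.1839.
r = ln(1 + 0.1839) = ln(1.1839) = 0.168814 = 16.8814%.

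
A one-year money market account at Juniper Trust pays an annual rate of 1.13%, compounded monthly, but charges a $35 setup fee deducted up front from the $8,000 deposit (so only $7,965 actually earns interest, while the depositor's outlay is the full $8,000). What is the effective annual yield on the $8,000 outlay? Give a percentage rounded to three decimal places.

Value after one year: 7,965 × (1 + 0.0113/12)^12 = 7,965 × 1.011359 = $8,055.47.
Effective yield on the $8,000 outlay: 8,055.47 / 8,000 − 1 = 0.006934 = 0.693%.

0.693%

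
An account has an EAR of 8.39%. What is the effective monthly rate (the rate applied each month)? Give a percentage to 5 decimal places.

0.67364%

The per-month rate i satisfies (1 + i)^12 = 1 + 0.0839.
i = 1.0839^(1/12) − 1 = 0.0067364 = 0.67364%.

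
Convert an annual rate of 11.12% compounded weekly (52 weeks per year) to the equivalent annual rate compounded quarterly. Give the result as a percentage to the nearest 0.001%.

EAR = (1 + 0.1112/52)^52 − 1 = 0.117486.
Solve (1 + r/4)^4 = 1.117486: r/4 = 1.117486^(1/4) − 1 = 0.028160, so r = 0.112638 = 11.264%.

11.264%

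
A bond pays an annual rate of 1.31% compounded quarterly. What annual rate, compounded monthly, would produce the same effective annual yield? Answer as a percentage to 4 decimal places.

1.3086%

EAR = (1 + 0.0131/4)^4 − 1 = 0.013164.
Solve (1 + r/12)^12 = 1.013164: r/12 = 1.013164^(1/12) − 1 = 0.001090, so r = 0.013086 = 1.3086%.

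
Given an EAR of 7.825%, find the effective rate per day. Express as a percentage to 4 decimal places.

0.0206%

The per-day rate i satisfies (1 + i)^365 = 1 + 0.07825.
i = 1.07825^(1/365) − 1 = 0.0002064 = 0.0206%.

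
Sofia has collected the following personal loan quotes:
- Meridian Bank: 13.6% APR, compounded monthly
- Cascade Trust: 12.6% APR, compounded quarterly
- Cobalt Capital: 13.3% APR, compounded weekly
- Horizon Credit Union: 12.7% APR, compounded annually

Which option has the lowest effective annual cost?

Horizon Credit Union

Meridian Bank: (1 + 0.136/12)^12 − 1 = 14.481%
Cascade Trust: (1 + 0.126/4)^4 − 1 = 13.208%
Cobalt Capital: (1 + 0.133/52)^52 − 1 = 14.206%
Horizon Credit Union: compounded annually, EAR = 12.700%
The lowest effective annual rate is Horizon Credit Union at 12.700%.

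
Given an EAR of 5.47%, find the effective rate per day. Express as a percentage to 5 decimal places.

0.01459%

The per-day rate i satisfies (1 + i)^365 = 1 + 0.0547.
i = 1.0547^(1/365) − 1 = 0.0001459 = 0.01459%.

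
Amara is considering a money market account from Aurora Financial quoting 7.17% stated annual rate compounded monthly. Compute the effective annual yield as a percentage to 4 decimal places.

EAR = (1 + 0.0717/12)^12 − 1.
= (1 + 0.005975)^12 − 1 = 1.074104 − 1 = 7.4104%.

7.4104%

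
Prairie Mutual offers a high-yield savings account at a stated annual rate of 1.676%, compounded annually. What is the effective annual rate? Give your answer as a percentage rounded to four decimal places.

1.6760%

Annual compounding means the effective rate equals the nominal rate: 1.6760%.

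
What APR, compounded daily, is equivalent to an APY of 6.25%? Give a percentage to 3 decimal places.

6.063%

(1 + r/365)^365 − 1 = 0.0625, so 1 + r/365 = 1.0625^(1/365).
r/365 = 0.000166, so r = 0.060630 = 6.063%.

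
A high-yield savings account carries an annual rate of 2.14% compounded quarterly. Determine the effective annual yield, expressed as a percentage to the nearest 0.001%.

2.157%

EAR = (1 + 0.0214/4)^4 − 1.
= 1.021572 − 1 = 2.157%.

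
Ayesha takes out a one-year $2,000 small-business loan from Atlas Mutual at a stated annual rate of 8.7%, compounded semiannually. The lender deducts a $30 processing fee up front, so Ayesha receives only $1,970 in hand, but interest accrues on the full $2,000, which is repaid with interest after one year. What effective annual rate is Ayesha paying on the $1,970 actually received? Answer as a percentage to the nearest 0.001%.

Amount owed after one year: 2,000 × (1 + 0.087/2)^2 = 2,000 × 1.088892 = $2,177.78.
Effective rate on net proceeds: 2,177.78 / 1,970 − 1 = 0.105474 = 10.547%.

10.547%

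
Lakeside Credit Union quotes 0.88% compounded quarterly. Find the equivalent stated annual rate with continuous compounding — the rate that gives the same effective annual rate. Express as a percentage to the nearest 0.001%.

0.879%

EAR = (1 + 0.0088/4)^4 − 1 = 0.008829.
Equivalent continuous rate: r = ln(1 + 0.008829) = 0.008790 = 0.879%.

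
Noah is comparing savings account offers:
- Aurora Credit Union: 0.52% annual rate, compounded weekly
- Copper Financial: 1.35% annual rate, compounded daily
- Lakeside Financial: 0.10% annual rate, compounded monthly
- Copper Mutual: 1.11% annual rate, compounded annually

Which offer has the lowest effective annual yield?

Aurora Credit Union: (1 + 0.0052/52)^52 − 1 = 0.521%
Copper Financial: (1 + 0.0135/365)^365 − 1 = 1.359%
Lakeside Financial: (1 + 0.0010/12)^12 − 1 = 0.100%
Copper Mutual: compounded annually, EAR = 1.110%
The lowest effective annual rate is Lakeside Financial at 0.100%.

Lakeside Financial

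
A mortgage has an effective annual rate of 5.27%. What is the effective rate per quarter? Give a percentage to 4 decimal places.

The per-quarter rate i satisfies (1 + i)^4 = 1 + 0.0527.
i = 1.0527^(1/4) − 1 = 0.0129224 = 1.2922%.

1.2922%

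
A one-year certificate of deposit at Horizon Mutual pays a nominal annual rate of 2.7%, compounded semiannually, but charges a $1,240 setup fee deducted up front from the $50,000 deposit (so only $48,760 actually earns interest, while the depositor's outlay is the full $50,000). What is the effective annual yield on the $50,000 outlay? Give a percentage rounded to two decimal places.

0.17%

Value after one year: 48,760 × (1 + 0.027/2)^2 = 48,760 × 1.027182 = $50,085.41.
Effective yield on the $50,000 outlay: 50,085.41 / 50,000 − 1 = 0.001708 = 0.17%.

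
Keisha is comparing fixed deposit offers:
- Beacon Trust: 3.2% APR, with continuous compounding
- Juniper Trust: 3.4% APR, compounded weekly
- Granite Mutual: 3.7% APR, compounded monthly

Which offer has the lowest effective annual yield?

Beacon Trust

Beacon Trust: e^0.032 − 1 = 3.252%
Juniper Trust: (1 + 0.034/52)^52 − 1 = 3.457%
Granite Mutual: (1 + 0.037/12)^12 − 1 = 3.763%
The lowest effective annual rate is Beacon Trust at 3.252%.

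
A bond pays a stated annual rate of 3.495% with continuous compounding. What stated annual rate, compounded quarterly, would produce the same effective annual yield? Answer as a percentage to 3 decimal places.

3.510%

EAR under continuous compounding: e^0.03495 − 1 = 0.035568.
Solve (1 + r/4)^4 = 1.035568: r/4 = 1.035568^(1/4) − 1 = 0.008776, so r = 0.035103 = 3.510%.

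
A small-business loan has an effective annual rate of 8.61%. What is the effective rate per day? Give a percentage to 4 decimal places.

The per-day rate i satisfies (1 + i)^365 = 1 + 0.0861.
i = 1.0861^(1/365) − 1 = 0.0002263 = 0.0226%.

0.0226%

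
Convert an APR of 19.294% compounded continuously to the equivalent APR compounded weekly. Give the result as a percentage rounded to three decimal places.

19.330%

EAR under continuous compounding: e^0.19294 − 1 = 0.212810.
Solve (1 + r/52)^52 = 1.212810: r/52 = 1.212810^(1/52) − 1 = 0.003717, so r = 0.193298 = 19.330%.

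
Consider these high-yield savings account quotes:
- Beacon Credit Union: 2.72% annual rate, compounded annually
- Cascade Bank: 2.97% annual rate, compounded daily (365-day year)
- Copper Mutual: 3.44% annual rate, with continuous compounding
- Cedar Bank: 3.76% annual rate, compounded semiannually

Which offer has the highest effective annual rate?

Beacon Credit Union: compounded annually, EAR = 2.720%
Cascade Bank: (1 + 0.0297/365)^365 − 1 = 3.014%
Copper Mutual: e^0.0344 − 1 = 3.500%
Cedar Bank: (1 + 0.0376/2)^2 − 1 = 3.795%
The highest effective annual rate is Cedar Bank at 3.795%.

Cedar Bank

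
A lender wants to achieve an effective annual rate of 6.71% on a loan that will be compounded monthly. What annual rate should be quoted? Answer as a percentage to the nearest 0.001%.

6.512%

(1 + r/12)^12 − 1 = 0.0671, so 1 + r/12 = 1.0671^(1/12).
r/12 = 0.005427, so r = 0.065121 = 6.512%.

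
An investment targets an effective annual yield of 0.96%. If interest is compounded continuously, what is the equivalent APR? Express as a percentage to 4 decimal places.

Continuous: nominal r satisfies e^r − 1 = 0.0096.
r = ln(1 + 0.0096) = ln(1.0096) = 0.009554 = 0.9554%.

0.9554%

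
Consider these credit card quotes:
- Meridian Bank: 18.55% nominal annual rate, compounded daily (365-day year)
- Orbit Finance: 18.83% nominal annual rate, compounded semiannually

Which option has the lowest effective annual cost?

Meridian Bank: (1 + 0.1855/365)^365 − 1 = 20.376%
Orbit Finance: (1 + 0.1883/2)^2 − 1 = 19.716%
The lowest effective annual rate is Orbit Finance at 19.716%.

Orbit Finance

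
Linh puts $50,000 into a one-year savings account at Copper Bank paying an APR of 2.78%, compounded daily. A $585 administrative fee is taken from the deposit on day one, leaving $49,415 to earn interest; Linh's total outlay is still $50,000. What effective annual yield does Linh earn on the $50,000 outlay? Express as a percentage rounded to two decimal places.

1.62%

Value after one year: 49,415 × (1 + 0.0278/365)^365 = 49,415 × 1.028189 = $50,807.96.
Effective yield on the $50,000 outlay: 50,807.96 / 50,000 − 1 = 0.016159 = 1.62%.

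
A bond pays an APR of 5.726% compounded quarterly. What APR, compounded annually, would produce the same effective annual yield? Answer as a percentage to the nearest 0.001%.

EAR = (1 + 0.05726/4)^4 − 1 = 0.058501.
Compounded annually, the equivalent nominal rate is the EAR itself: 5.850%.

5.850%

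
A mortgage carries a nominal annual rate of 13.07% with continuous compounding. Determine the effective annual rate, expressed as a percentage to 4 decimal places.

13.9626%

With continuous compounding, EAR = e^0.1307 − 1.
e^0.1307 = 1.139626, so EAR = 0.139626 = 13.9626%.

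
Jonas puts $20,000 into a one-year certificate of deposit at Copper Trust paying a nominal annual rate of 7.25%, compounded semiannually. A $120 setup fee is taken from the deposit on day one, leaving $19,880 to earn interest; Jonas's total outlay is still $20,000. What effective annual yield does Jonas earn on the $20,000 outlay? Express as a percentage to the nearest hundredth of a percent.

Value after one year: 19,880 × (1 + 0.0725/2)^2 = 19,880 × 1.073814 = $21,347.42.
Effective yield on the $20,000 outlay: 21,347.42 / 20,000 − 1 = 0.067371 = 6.74%.

6.74%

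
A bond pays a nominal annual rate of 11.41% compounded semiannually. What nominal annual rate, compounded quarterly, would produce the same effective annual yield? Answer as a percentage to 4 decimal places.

EAR = (1 + 0.1141/2)^2 − 1 = 0.117355.
Solve (1 + r/4)^4 = 1.117355: r/4 = 1.117355^(1/4) − 1 = 0.028129, so r = 0.112517 = 11.2517%.

11.2517%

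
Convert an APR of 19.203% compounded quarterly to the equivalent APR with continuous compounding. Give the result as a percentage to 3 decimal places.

18.756%

EAR = (1 + 0.19203/4)^4 − 1 = 0.206306.
Equivalent continuous rate: r = ln(1 + 0.206306) = 0.187563 = 18.756%.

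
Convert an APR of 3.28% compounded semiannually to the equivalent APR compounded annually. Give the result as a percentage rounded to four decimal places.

EAR = (1 + 0.0328/2)^2 − 1 = 0.033069.
Compounded annually, the equivalent nominal rate is the EAR itself: 3.3069%.

3.3069%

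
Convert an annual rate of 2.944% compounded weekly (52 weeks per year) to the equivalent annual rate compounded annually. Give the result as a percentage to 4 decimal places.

EAR = (1 + 0.02944/52)^52 − 1 = 0.029869.
Compounded annually, the equivalent nominal rate is the EAR itself: 2.9869%.

2.9869%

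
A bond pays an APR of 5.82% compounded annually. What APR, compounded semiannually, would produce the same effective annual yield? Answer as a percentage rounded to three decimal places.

Compounded annually, EAR = nominal = 0.058200.
Solve (1 + r/2)^2 = 1.058200: r/2 = 1.058200^(1/2) − 1 = 0.028688, so r = 0.057377 = 5.738%.

5.738%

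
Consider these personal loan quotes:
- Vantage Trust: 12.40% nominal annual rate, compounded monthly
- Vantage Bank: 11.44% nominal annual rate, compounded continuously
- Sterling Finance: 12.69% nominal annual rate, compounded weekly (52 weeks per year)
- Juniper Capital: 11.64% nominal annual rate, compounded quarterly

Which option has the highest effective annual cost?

Vantage Trust: (1 + 0.1240/12)^12 − 1 = 13.130%
Vantage Bank: e^0.1144 − 1 = 12.120%
Sterling Finance: (1 + 0.1269/52)^52 − 1 = 13.513%
Juniper Capital: (1 + 0.1164/4)^4 − 1 = 12.158%
The highest effective annual rate is Sterling Finance at 13.513%.

Sterling Finance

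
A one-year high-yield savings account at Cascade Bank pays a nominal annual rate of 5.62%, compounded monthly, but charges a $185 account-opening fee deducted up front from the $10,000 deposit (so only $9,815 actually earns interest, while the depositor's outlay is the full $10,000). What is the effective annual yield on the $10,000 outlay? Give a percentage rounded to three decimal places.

3.810%

Value after one year: 9,815 × (1 + 0.0562/12)^12 = 9,815 × 1.057670 = $10,381.04.
Effective yield on the $10,000 outlay: 10,381.04 / 10,000 − 1 = 0.038104 = 3.810%.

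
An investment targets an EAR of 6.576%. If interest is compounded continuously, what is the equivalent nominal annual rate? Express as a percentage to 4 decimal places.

Continuous: nominal r satisfies e^r − 1 = 0.06576.
r = ln(1 + 0.06576) = ln(1.06576) = 0.063688 = 6.3688%.

6.3688%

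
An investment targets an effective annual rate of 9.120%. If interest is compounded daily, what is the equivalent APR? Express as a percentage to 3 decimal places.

(1 + r/365)^365 − 1 = 0.09120, so 1 + r/365 = 1.09120^(1/365).
r/365 = 0.000239, so r = 0.087288 = 8.729%.

8.729%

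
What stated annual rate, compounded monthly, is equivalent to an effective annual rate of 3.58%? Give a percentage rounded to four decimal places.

(1 + r/12)^12 − 1 = 0.0358, so 1 + r/12 = 1.0358^(1/12).
r/12 = 0.002935, so r = 0.035226 = 3.5226%.

3.5226%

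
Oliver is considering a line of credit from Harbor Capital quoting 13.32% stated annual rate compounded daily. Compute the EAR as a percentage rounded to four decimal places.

EAR = (1 + 0.1332/365)^365 − 1.
= (1 + 0.000365)^365 − 1 = 1.142451 − 1 = 14.2451%.

14.2451%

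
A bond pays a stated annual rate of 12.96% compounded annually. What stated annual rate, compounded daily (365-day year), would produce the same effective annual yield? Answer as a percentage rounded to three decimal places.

12.188%

Compounded annually, EAR = nominal = 0.129600.
Solve (1 + r/365)^365 = 1.129600: r/365 = 1.129600^(1/365) − 1 = 0.000334, so r = 0.121884 = 12.188%.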